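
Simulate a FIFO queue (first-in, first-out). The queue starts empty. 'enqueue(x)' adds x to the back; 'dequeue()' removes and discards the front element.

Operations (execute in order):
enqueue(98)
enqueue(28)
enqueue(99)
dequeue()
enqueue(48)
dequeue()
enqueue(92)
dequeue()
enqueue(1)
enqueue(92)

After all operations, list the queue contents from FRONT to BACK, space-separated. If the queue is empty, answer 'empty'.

Answer: 48 92 1 92

Derivation:
enqueue(98): [98]
enqueue(28): [98, 28]
enqueue(99): [98, 28, 99]
dequeue(): [28, 99]
enqueue(48): [28, 99, 48]
dequeue(): [99, 48]
enqueue(92): [99, 48, 92]
dequeue(): [48, 92]
enqueue(1): [48, 92, 1]
enqueue(92): [48, 92, 1, 92]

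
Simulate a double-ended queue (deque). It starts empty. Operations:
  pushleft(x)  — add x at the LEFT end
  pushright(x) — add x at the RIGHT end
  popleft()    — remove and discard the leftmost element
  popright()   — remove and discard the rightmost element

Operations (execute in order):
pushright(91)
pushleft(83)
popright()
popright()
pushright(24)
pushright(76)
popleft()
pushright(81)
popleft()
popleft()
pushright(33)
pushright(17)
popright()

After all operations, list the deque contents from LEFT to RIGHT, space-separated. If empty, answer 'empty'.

Answer: 33

Derivation:
pushright(91): [91]
pushleft(83): [83, 91]
popright(): [83]
popright(): []
pushright(24): [24]
pushright(76): [24, 76]
popleft(): [76]
pushright(81): [76, 81]
popleft(): [81]
popleft(): []
pushright(33): [33]
pushright(17): [33, 17]
popright(): [33]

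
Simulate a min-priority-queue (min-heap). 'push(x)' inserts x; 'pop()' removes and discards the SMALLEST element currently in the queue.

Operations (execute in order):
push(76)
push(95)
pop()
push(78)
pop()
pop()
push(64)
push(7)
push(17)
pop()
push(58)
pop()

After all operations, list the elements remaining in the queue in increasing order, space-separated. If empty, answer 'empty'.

Answer: 58 64

Derivation:
push(76): heap contents = [76]
push(95): heap contents = [76, 95]
pop() → 76: heap contents = [95]
push(78): heap contents = [78, 95]
pop() → 78: heap contents = [95]
pop() → 95: heap contents = []
push(64): heap contents = [64]
push(7): heap contents = [7, 64]
push(17): heap contents = [7, 17, 64]
pop() → 7: heap contents = [17, 64]
push(58): heap contents = [17, 58, 64]
pop() → 17: heap contents = [58, 64]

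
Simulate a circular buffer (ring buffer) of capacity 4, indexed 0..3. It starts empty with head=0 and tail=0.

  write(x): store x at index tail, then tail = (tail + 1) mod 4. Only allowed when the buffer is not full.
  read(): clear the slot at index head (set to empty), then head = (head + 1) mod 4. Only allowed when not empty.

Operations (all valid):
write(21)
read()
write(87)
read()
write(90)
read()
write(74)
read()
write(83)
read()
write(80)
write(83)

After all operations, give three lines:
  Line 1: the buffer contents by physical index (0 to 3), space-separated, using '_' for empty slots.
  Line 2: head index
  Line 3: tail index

write(21): buf=[21 _ _ _], head=0, tail=1, size=1
read(): buf=[_ _ _ _], head=1, tail=1, size=0
write(87): buf=[_ 87 _ _], head=1, tail=2, size=1
read(): buf=[_ _ _ _], head=2, tail=2, size=0
write(90): buf=[_ _ 90 _], head=2, tail=3, size=1
read(): buf=[_ _ _ _], head=3, tail=3, size=0
write(74): buf=[_ _ _ 74], head=3, tail=0, size=1
read(): buf=[_ _ _ _], head=0, tail=0, size=0
write(83): buf=[83 _ _ _], head=0, tail=1, size=1
read(): buf=[_ _ _ _], head=1, tail=1, size=0
write(80): buf=[_ 80 _ _], head=1, tail=2, size=1
write(83): buf=[_ 80 83 _], head=1, tail=3, size=2

Answer: _ 80 83 _
1
3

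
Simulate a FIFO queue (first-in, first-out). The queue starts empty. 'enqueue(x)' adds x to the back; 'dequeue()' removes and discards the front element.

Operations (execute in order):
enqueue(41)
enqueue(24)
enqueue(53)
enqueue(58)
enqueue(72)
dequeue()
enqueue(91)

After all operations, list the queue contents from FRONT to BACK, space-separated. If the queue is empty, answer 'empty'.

enqueue(41): [41]
enqueue(24): [41, 24]
enqueue(53): [41, 24, 53]
enqueue(58): [41, 24, 53, 58]
enqueue(72): [41, 24, 53, 58, 72]
dequeue(): [24, 53, 58, 72]
enqueue(91): [24, 53, 58, 72, 91]

Answer: 24 53 58 72 91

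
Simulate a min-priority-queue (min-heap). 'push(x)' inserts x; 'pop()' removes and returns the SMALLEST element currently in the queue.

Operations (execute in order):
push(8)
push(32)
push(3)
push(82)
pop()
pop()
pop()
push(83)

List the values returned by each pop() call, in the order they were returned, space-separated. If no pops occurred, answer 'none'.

Answer: 3 8 32

Derivation:
push(8): heap contents = [8]
push(32): heap contents = [8, 32]
push(3): heap contents = [3, 8, 32]
push(82): heap contents = [3, 8, 32, 82]
pop() → 3: heap contents = [8, 32, 82]
pop() → 8: heap contents = [32, 82]
pop() → 32: heap contents = [82]
push(83): heap contents = [82, 83]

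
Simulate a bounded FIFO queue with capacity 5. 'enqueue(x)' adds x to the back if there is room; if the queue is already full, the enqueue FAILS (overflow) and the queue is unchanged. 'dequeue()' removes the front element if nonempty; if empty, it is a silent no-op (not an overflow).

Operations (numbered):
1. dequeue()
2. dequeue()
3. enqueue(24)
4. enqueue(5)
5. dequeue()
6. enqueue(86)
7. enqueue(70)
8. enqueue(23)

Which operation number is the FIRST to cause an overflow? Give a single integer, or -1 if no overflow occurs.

Answer: -1

Derivation:
1. dequeue(): empty, no-op, size=0
2. dequeue(): empty, no-op, size=0
3. enqueue(24): size=1
4. enqueue(5): size=2
5. dequeue(): size=1
6. enqueue(86): size=2
7. enqueue(70): size=3
8. enqueue(23): size=4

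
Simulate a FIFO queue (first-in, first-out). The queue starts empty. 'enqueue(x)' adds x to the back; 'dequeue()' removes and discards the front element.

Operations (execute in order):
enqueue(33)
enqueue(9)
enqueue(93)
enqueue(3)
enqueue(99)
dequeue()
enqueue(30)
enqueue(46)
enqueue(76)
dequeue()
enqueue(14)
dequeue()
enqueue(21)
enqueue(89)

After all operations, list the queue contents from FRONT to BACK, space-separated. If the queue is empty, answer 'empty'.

enqueue(33): [33]
enqueue(9): [33, 9]
enqueue(93): [33, 9, 93]
enqueue(3): [33, 9, 93, 3]
enqueue(99): [33, 9, 93, 3, 99]
dequeue(): [9, 93, 3, 99]
enqueue(30): [9, 93, 3, 99, 30]
enqueue(46): [9, 93, 3, 99, 30, 46]
enqueue(76): [9, 93, 3, 99, 30, 46, 76]
dequeue(): [93, 3, 99, 30, 46, 76]
enqueue(14): [93, 3, 99, 30, 46, 76, 14]
dequeue(): [3, 99, 30, 46, 76, 14]
enqueue(21): [3, 99, 30, 46, 76, 14, 21]
enqueue(89): [3, 99, 30, 46, 76, 14, 21, 89]

Answer: 3 99 30 46 76 14 21 89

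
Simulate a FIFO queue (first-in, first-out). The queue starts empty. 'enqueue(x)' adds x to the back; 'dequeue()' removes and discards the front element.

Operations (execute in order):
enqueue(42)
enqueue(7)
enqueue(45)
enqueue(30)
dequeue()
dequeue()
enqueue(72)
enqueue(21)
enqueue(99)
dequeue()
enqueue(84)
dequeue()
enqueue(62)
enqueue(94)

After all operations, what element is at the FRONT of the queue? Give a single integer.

enqueue(42): queue = [42]
enqueue(7): queue = [42, 7]
enqueue(45): queue = [42, 7, 45]
enqueue(30): queue = [42, 7, 45, 30]
dequeue(): queue = [7, 45, 30]
dequeue(): queue = [45, 30]
enqueue(72): queue = [45, 30, 72]
enqueue(21): queue = [45, 30, 72, 21]
enqueue(99): queue = [45, 30, 72, 21, 99]
dequeue(): queue = [30, 72, 21, 99]
enqueue(84): queue = [30, 72, 21, 99, 84]
dequeue(): queue = [72, 21, 99, 84]
enqueue(62): queue = [72, 21, 99, 84, 62]
enqueue(94): queue = [72, 21, 99, 84, 62, 94]

Answer: 72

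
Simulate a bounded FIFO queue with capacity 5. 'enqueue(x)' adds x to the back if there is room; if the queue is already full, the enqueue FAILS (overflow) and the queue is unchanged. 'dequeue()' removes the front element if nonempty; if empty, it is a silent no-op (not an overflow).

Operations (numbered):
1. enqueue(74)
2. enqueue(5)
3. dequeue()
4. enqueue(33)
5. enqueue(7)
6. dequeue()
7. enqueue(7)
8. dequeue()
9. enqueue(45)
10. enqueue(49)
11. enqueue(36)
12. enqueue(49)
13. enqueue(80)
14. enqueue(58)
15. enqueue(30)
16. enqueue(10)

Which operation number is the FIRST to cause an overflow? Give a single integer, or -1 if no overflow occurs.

Answer: 12

Derivation:
1. enqueue(74): size=1
2. enqueue(5): size=2
3. dequeue(): size=1
4. enqueue(33): size=2
5. enqueue(7): size=3
6. dequeue(): size=2
7. enqueue(7): size=3
8. dequeue(): size=2
9. enqueue(45): size=3
10. enqueue(49): size=4
11. enqueue(36): size=5
12. enqueue(49): size=5=cap → OVERFLOW (fail)
13. enqueue(80): size=5=cap → OVERFLOW (fail)
14. enqueue(58): size=5=cap → OVERFLOW (fail)
15. enqueue(30): size=5=cap → OVERFLOW (fail)
16. enqueue(10): size=5=cap → OVERFLOW (fail)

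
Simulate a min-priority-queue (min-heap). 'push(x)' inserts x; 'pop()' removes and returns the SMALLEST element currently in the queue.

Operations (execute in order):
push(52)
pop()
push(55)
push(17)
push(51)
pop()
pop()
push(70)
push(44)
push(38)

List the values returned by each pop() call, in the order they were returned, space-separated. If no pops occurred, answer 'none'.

push(52): heap contents = [52]
pop() → 52: heap contents = []
push(55): heap contents = [55]
push(17): heap contents = [17, 55]
push(51): heap contents = [17, 51, 55]
pop() → 17: heap contents = [51, 55]
pop() → 51: heap contents = [55]
push(70): heap contents = [55, 70]
push(44): heap contents = [44, 55, 70]
push(38): heap contents = [38, 44, 55, 70]

Answer: 52 17 51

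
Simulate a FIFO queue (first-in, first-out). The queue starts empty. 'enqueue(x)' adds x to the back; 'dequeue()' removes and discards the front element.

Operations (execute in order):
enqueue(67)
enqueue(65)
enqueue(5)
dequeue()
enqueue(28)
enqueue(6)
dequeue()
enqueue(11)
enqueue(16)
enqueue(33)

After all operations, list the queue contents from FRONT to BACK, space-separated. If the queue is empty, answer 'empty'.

Answer: 5 28 6 11 16 33

Derivation:
enqueue(67): [67]
enqueue(65): [67, 65]
enqueue(5): [67, 65, 5]
dequeue(): [65, 5]
enqueue(28): [65, 5, 28]
enqueue(6): [65, 5, 28, 6]
dequeue(): [5, 28, 6]
enqueue(11): [5, 28, 6, 11]
enqueue(16): [5, 28, 6, 11, 16]
enqueue(33): [5, 28, 6, 11, 16, 33]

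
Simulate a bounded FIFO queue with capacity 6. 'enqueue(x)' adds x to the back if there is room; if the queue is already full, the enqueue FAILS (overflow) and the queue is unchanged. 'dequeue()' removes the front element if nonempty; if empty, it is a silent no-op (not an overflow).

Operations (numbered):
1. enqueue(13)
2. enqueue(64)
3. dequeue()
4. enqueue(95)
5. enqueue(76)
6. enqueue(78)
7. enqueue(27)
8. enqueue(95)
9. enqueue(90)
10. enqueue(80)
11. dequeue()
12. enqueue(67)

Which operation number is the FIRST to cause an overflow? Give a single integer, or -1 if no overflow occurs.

1. enqueue(13): size=1
2. enqueue(64): size=2
3. dequeue(): size=1
4. enqueue(95): size=2
5. enqueue(76): size=3
6. enqueue(78): size=4
7. enqueue(27): size=5
8. enqueue(95): size=6
9. enqueue(90): size=6=cap → OVERFLOW (fail)
10. enqueue(80): size=6=cap → OVERFLOW (fail)
11. dequeue(): size=5
12. enqueue(67): size=6

Answer: 9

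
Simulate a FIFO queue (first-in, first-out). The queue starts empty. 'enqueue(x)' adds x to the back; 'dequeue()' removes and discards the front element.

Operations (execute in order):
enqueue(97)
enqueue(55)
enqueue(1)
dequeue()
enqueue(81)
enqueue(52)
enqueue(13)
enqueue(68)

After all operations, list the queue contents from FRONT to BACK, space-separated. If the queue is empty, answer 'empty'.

enqueue(97): [97]
enqueue(55): [97, 55]
enqueue(1): [97, 55, 1]
dequeue(): [55, 1]
enqueue(81): [55, 1, 81]
enqueue(52): [55, 1, 81, 52]
enqueue(13): [55, 1, 81, 52, 13]
enqueue(68): [55, 1, 81, 52, 13, 68]

Answer: 55 1 81 52 13 68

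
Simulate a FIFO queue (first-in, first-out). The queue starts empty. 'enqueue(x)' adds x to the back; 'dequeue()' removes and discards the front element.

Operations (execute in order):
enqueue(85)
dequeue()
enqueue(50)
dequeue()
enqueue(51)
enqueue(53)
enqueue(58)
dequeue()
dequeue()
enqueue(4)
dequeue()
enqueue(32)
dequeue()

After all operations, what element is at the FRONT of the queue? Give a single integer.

enqueue(85): queue = [85]
dequeue(): queue = []
enqueue(50): queue = [50]
dequeue(): queue = []
enqueue(51): queue = [51]
enqueue(53): queue = [51, 53]
enqueue(58): queue = [51, 53, 58]
dequeue(): queue = [53, 58]
dequeue(): queue = [58]
enqueue(4): queue = [58, 4]
dequeue(): queue = [4]
enqueue(32): queue = [4, 32]
dequeue(): queue = [32]

Answer: 32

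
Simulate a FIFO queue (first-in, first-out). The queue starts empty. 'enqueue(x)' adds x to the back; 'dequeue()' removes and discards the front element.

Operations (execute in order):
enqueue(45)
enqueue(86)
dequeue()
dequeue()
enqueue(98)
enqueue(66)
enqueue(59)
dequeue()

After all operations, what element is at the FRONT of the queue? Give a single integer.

Answer: 66

Derivation:
enqueue(45): queue = [45]
enqueue(86): queue = [45, 86]
dequeue(): queue = [86]
dequeue(): queue = []
enqueue(98): queue = [98]
enqueue(66): queue = [98, 66]
enqueue(59): queue = [98, 66, 59]
dequeue(): queue = [66, 59]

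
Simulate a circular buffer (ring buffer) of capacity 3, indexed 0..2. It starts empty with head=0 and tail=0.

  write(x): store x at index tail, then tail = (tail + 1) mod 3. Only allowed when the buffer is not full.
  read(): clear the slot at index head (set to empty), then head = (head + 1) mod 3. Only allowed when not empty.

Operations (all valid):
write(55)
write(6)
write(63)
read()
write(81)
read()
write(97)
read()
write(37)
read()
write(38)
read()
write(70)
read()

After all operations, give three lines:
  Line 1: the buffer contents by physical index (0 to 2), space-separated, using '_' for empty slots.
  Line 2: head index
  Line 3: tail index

write(55): buf=[55 _ _], head=0, tail=1, size=1
write(6): buf=[55 6 _], head=0, tail=2, size=2
write(63): buf=[55 6 63], head=0, tail=0, size=3
read(): buf=[_ 6 63], head=1, tail=0, size=2
write(81): buf=[81 6 63], head=1, tail=1, size=3
read(): buf=[81 _ 63], head=2, tail=1, size=2
write(97): buf=[81 97 63], head=2, tail=2, size=3
read(): buf=[81 97 _], head=0, tail=2, size=2
write(37): buf=[81 97 37], head=0, tail=0, size=3
read(): buf=[_ 97 37], head=1, tail=0, size=2
write(38): buf=[38 97 37], head=1, tail=1, size=3
read(): buf=[38 _ 37], head=2, tail=1, size=2
write(70): buf=[38 70 37], head=2, tail=2, size=3
read(): buf=[38 70 _], head=0, tail=2, size=2

Answer: 38 70 _
0
2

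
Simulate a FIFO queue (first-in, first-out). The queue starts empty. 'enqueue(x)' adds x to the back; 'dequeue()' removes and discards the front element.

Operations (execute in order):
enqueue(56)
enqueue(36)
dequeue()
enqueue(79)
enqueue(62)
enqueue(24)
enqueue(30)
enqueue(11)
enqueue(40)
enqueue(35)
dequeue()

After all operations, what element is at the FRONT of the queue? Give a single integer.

Answer: 79

Derivation:
enqueue(56): queue = [56]
enqueue(36): queue = [56, 36]
dequeue(): queue = [36]
enqueue(79): queue = [36, 79]
enqueue(62): queue = [36, 79, 62]
enqueue(24): queue = [36, 79, 62, 24]
enqueue(30): queue = [36, 79, 62, 24, 30]
enqueue(11): queue = [36, 79, 62, 24, 30, 11]
enqueue(40): queue = [36, 79, 62, 24, 30, 11, 40]
enqueue(35): queue = [36, 79, 62, 24, 30, 11, 40, 35]
dequeue(): queue = [79, 62, 24, 30, 11, 40, 35]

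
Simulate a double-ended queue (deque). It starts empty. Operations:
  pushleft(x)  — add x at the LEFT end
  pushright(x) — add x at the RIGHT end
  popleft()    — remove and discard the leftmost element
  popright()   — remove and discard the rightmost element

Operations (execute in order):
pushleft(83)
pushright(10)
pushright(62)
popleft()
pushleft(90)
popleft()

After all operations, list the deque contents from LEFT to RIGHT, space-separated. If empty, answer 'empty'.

pushleft(83): [83]
pushright(10): [83, 10]
pushright(62): [83, 10, 62]
popleft(): [10, 62]
pushleft(90): [90, 10, 62]
popleft(): [10, 62]

Answer: 10 62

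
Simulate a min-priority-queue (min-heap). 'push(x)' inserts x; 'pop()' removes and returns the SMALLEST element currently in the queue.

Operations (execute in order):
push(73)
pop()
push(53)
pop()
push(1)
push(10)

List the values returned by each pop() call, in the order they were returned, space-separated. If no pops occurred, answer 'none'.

push(73): heap contents = [73]
pop() → 73: heap contents = []
push(53): heap contents = [53]
pop() → 53: heap contents = []
push(1): heap contents = [1]
push(10): heap contents = [1, 10]

Answer: 73 53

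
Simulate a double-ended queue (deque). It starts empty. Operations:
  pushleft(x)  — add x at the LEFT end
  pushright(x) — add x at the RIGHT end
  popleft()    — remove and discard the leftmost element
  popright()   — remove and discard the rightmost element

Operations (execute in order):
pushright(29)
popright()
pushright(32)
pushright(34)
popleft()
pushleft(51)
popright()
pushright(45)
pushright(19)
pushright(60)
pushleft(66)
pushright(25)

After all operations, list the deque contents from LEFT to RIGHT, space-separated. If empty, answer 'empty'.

Answer: 66 51 45 19 60 25

Derivation:
pushright(29): [29]
popright(): []
pushright(32): [32]
pushright(34): [32, 34]
popleft(): [34]
pushleft(51): [51, 34]
popright(): [51]
pushright(45): [51, 45]
pushright(19): [51, 45, 19]
pushright(60): [51, 45, 19, 60]
pushleft(66): [66, 51, 45, 19, 60]
pushright(25): [66, 51, 45, 19, 60, 25]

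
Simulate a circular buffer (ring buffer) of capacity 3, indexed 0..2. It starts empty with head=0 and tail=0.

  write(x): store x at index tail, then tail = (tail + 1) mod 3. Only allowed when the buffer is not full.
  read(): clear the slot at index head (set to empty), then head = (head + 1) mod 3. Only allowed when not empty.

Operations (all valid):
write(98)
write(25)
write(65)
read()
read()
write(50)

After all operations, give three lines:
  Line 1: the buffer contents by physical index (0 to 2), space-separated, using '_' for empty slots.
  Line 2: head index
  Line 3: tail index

Answer: 50 _ 65
2
1

Derivation:
write(98): buf=[98 _ _], head=0, tail=1, size=1
write(25): buf=[98 25 _], head=0, tail=2, size=2
write(65): buf=[98 25 65], head=0, tail=0, size=3
read(): buf=[_ 25 65], head=1, tail=0, size=2
read(): buf=[_ _ 65], head=2, tail=0, size=1
write(50): buf=[50 _ 65], head=2, tail=1, size=2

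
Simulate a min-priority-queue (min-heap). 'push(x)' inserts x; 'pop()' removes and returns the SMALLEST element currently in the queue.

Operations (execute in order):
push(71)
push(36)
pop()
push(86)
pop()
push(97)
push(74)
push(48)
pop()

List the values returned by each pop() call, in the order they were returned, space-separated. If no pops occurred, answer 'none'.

Answer: 36 71 48

Derivation:
push(71): heap contents = [71]
push(36): heap contents = [36, 71]
pop() → 36: heap contents = [71]
push(86): heap contents = [71, 86]
pop() → 71: heap contents = [86]
push(97): heap contents = [86, 97]
push(74): heap contents = [74, 86, 97]
push(48): heap contents = [48, 74, 86, 97]
pop() → 48: heap contents = [74, 86, 97]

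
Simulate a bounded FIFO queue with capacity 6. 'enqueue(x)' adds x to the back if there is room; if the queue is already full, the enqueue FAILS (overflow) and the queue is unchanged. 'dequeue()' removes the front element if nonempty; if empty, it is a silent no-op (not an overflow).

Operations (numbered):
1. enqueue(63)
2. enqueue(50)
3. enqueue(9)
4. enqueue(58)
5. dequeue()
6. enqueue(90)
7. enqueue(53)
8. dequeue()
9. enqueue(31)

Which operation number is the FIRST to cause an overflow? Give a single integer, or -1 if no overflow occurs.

1. enqueue(63): size=1
2. enqueue(50): size=2
3. enqueue(9): size=3
4. enqueue(58): size=4
5. dequeue(): size=3
6. enqueue(90): size=4
7. enqueue(53): size=5
8. dequeue(): size=4
9. enqueue(31): size=5

Answer: -1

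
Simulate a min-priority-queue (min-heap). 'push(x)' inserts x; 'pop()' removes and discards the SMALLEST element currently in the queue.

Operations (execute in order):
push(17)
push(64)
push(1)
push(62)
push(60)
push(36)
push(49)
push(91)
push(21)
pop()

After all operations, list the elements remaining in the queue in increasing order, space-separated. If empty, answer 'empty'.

push(17): heap contents = [17]
push(64): heap contents = [17, 64]
push(1): heap contents = [1, 17, 64]
push(62): heap contents = [1, 17, 62, 64]
push(60): heap contents = [1, 17, 60, 62, 64]
push(36): heap contents = [1, 17, 36, 60, 62, 64]
push(49): heap contents = [1, 17, 36, 49, 60, 62, 64]
push(91): heap contents = [1, 17, 36, 49, 60, 62, 64, 91]
push(21): heap contents = [1, 17, 21, 36, 49, 60, 62, 64, 91]
pop() → 1: heap contents = [17, 21, 36, 49, 60, 62, 64, 91]

Answer: 17 21 36 49 60 62 64 91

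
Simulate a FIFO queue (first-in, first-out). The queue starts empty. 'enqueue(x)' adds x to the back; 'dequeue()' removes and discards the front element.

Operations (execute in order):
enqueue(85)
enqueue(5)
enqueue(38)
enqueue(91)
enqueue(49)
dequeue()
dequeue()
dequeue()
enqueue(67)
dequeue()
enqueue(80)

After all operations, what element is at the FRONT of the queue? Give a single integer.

enqueue(85): queue = [85]
enqueue(5): queue = [85, 5]
enqueue(38): queue = [85, 5, 38]
enqueue(91): queue = [85, 5, 38, 91]
enqueue(49): queue = [85, 5, 38, 91, 49]
dequeue(): queue = [5, 38, 91, 49]
dequeue(): queue = [38, 91, 49]
dequeue(): queue = [91, 49]
enqueue(67): queue = [91, 49, 67]
dequeue(): queue = [49, 67]
enqueue(80): queue = [49, 67, 80]

Answer: 49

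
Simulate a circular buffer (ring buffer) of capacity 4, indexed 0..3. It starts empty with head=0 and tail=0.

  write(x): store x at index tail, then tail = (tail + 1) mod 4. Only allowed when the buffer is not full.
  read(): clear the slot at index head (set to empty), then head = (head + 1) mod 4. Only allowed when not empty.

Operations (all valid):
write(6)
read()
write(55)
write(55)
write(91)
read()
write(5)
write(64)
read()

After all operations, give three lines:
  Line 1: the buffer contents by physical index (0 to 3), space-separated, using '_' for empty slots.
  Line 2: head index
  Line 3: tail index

write(6): buf=[6 _ _ _], head=0, tail=1, size=1
read(): buf=[_ _ _ _], head=1, tail=1, size=0
write(55): buf=[_ 55 _ _], head=1, tail=2, size=1
write(55): buf=[_ 55 55 _], head=1, tail=3, size=2
write(91): buf=[_ 55 55 91], head=1, tail=0, size=3
read(): buf=[_ _ 55 91], head=2, tail=0, size=2
write(5): buf=[5 _ 55 91], head=2, tail=1, size=3
write(64): buf=[5 64 55 91], head=2, tail=2, size=4
read(): buf=[5 64 _ 91], head=3, tail=2, size=3

Answer: 5 64 _ 91
3
2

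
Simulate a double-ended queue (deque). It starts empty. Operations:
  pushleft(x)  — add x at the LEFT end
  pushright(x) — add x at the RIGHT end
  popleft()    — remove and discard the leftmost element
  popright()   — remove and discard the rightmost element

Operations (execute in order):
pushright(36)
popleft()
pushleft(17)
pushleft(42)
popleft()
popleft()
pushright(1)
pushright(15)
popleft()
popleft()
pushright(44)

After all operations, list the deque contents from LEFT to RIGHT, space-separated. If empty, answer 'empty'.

pushright(36): [36]
popleft(): []
pushleft(17): [17]
pushleft(42): [42, 17]
popleft(): [17]
popleft(): []
pushright(1): [1]
pushright(15): [1, 15]
popleft(): [15]
popleft(): []
pushright(44): [44]

Answer: 44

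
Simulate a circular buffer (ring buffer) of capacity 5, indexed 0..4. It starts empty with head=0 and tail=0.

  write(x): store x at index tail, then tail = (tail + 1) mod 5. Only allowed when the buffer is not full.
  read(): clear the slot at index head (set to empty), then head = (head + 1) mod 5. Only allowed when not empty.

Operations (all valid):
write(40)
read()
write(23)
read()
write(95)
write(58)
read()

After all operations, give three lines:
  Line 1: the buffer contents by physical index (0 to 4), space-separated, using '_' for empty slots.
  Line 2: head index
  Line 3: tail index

Answer: _ _ _ 58 _
3
4

Derivation:
write(40): buf=[40 _ _ _ _], head=0, tail=1, size=1
read(): buf=[_ _ _ _ _], head=1, tail=1, size=0
write(23): buf=[_ 23 _ _ _], head=1, tail=2, size=1
read(): buf=[_ _ _ _ _], head=2, tail=2, size=0
write(95): buf=[_ _ 95 _ _], head=2, tail=3, size=1
write(58): buf=[_ _ 95 58 _], head=2, tail=4, size=2
read(): buf=[_ _ _ 58 _], head=3, tail=4, size=1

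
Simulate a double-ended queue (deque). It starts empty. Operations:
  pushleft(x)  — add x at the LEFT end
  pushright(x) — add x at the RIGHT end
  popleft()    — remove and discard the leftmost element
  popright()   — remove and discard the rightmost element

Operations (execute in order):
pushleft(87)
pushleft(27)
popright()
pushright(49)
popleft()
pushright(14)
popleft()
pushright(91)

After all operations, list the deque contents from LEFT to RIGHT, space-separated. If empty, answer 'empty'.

pushleft(87): [87]
pushleft(27): [27, 87]
popright(): [27]
pushright(49): [27, 49]
popleft(): [49]
pushright(14): [49, 14]
popleft(): [14]
pushright(91): [14, 91]

Answer: 14 91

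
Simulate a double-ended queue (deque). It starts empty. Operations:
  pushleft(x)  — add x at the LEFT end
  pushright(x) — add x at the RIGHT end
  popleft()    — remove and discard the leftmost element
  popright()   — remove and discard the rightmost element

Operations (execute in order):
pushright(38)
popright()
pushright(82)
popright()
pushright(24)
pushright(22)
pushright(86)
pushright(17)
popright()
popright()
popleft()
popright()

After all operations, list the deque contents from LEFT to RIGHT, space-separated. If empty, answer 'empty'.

pushright(38): [38]
popright(): []
pushright(82): [82]
popright(): []
pushright(24): [24]
pushright(22): [24, 22]
pushright(86): [24, 22, 86]
pushright(17): [24, 22, 86, 17]
popright(): [24, 22, 86]
popright(): [24, 22]
popleft(): [22]
popright(): []

Answer: empty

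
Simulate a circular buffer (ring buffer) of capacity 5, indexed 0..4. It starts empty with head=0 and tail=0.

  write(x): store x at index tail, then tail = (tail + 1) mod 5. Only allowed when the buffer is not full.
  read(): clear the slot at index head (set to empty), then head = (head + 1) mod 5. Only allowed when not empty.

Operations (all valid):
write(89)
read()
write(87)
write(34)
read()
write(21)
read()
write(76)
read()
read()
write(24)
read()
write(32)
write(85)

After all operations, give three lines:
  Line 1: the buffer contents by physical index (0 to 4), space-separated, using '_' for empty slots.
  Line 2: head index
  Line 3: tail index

Answer: _ 32 85 _ _
1
3

Derivation:
write(89): buf=[89 _ _ _ _], head=0, tail=1, size=1
read(): buf=[_ _ _ _ _], head=1, tail=1, size=0
write(87): buf=[_ 87 _ _ _], head=1, tail=2, size=1
write(34): buf=[_ 87 34 _ _], head=1, tail=3, size=2
read(): buf=[_ _ 34 _ _], head=2, tail=3, size=1
write(21): buf=[_ _ 34 21 _], head=2, tail=4, size=2
read(): buf=[_ _ _ 21 _], head=3, tail=4, size=1
write(76): buf=[_ _ _ 21 76], head=3, tail=0, size=2
read(): buf=[_ _ _ _ 76], head=4, tail=0, size=1
read(): buf=[_ _ _ _ _], head=0, tail=0, size=0
write(24): buf=[24 _ _ _ _], head=0, tail=1, size=1
read(): buf=[_ _ _ _ _], head=1, tail=1, size=0
write(32): buf=[_ 32 _ _ _], head=1, tail=2, size=1
write(85): buf=[_ 32 85 _ _], head=1, tail=3, size=2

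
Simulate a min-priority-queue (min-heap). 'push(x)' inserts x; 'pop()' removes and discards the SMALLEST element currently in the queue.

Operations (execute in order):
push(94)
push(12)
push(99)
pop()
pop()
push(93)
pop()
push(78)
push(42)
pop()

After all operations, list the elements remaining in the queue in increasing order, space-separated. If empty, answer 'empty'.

push(94): heap contents = [94]
push(12): heap contents = [12, 94]
push(99): heap contents = [12, 94, 99]
pop() → 12: heap contents = [94, 99]
pop() → 94: heap contents = [99]
push(93): heap contents = [93, 99]
pop() → 93: heap contents = [99]
push(78): heap contents = [78, 99]
push(42): heap contents = [42, 78, 99]
pop() → 42: heap contents = [78, 99]

Answer: 78 99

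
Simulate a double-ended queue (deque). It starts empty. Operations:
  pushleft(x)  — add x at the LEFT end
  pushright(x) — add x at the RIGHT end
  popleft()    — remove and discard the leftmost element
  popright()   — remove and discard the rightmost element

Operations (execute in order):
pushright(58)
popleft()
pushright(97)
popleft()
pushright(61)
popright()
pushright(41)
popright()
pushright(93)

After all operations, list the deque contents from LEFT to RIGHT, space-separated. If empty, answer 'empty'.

Answer: 93

Derivation:
pushright(58): [58]
popleft(): []
pushright(97): [97]
popleft(): []
pushright(61): [61]
popright(): []
pushright(41): [41]
popright(): []
pushright(93): [93]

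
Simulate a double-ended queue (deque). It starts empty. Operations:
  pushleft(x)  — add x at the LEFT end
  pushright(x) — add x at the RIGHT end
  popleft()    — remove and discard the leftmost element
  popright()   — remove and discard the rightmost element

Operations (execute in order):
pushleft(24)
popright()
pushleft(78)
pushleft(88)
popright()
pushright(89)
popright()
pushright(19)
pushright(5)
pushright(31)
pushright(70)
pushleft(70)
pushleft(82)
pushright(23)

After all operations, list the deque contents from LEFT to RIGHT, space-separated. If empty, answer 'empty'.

Answer: 82 70 88 19 5 31 70 23

Derivation:
pushleft(24): [24]
popright(): []
pushleft(78): [78]
pushleft(88): [88, 78]
popright(): [88]
pushright(89): [88, 89]
popright(): [88]
pushright(19): [88, 19]
pushright(5): [88, 19, 5]
pushright(31): [88, 19, 5, 31]
pushright(70): [88, 19, 5, 31, 70]
pushleft(70): [70, 88, 19, 5, 31, 70]
pushleft(82): [82, 70, 88, 19, 5, 31, 70]
pushright(23): [82, 70, 88, 19, 5, 31, 70, 23]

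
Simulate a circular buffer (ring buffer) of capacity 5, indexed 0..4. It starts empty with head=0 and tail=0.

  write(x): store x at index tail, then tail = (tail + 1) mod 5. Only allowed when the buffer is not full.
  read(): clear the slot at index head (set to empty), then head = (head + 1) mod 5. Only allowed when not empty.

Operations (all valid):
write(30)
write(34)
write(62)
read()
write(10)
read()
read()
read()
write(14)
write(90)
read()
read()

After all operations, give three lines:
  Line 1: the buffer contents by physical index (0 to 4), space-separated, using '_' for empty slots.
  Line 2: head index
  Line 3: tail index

Answer: _ _ _ _ _
1
1

Derivation:
write(30): buf=[30 _ _ _ _], head=0, tail=1, size=1
write(34): buf=[30 34 _ _ _], head=0, tail=2, size=2
write(62): buf=[30 34 62 _ _], head=0, tail=3, size=3
read(): buf=[_ 34 62 _ _], head=1, tail=3, size=2
write(10): buf=[_ 34 62 10 _], head=1, tail=4, size=3
read(): buf=[_ _ 62 10 _], head=2, tail=4, size=2
read(): buf=[_ _ _ 10 _], head=3, tail=4, size=1
read(): buf=[_ _ _ _ _], head=4, tail=4, size=0
write(14): buf=[_ _ _ _ 14], head=4, tail=0, size=1
write(90): buf=[90 _ _ _ 14], head=4, tail=1, size=2
read(): buf=[90 _ _ _ _], head=0, tail=1, size=1
read(): buf=[_ _ _ _ _], head=1, tail=1, size=0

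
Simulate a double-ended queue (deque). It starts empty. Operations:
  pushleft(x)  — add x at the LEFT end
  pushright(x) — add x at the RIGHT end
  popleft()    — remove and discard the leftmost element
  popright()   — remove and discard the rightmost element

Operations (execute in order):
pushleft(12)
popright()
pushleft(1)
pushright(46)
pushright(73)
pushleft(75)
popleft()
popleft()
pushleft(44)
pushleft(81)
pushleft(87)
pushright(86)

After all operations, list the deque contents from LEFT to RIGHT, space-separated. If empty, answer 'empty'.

Answer: 87 81 44 46 73 86

Derivation:
pushleft(12): [12]
popright(): []
pushleft(1): [1]
pushright(46): [1, 46]
pushright(73): [1, 46, 73]
pushleft(75): [75, 1, 46, 73]
popleft(): [1, 46, 73]
popleft(): [46, 73]
pushleft(44): [44, 46, 73]
pushleft(81): [81, 44, 46, 73]
pushleft(87): [87, 81, 44, 46, 73]
pushright(86): [87, 81, 44, 46, 73, 86]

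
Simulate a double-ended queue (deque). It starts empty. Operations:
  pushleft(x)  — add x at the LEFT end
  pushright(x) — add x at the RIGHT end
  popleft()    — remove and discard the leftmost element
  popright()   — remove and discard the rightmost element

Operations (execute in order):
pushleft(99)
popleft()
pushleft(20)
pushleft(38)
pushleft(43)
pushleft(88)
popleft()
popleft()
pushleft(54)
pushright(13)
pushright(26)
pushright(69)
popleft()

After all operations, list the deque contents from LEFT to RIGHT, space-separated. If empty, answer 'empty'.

pushleft(99): [99]
popleft(): []
pushleft(20): [20]
pushleft(38): [38, 20]
pushleft(43): [43, 38, 20]
pushleft(88): [88, 43, 38, 20]
popleft(): [43, 38, 20]
popleft(): [38, 20]
pushleft(54): [54, 38, 20]
pushright(13): [54, 38, 20, 13]
pushright(26): [54, 38, 20, 13, 26]
pushright(69): [54, 38, 20, 13, 26, 69]
popleft(): [38, 20, 13, 26, 69]

Answer: 38 20 13 26 69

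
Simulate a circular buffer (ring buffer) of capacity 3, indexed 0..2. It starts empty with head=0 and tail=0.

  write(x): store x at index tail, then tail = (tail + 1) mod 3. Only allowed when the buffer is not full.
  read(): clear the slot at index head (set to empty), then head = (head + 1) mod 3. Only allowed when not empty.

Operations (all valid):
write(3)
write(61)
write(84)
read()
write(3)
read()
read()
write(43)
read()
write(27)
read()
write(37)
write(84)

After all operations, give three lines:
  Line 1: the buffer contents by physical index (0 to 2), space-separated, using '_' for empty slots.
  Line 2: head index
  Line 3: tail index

write(3): buf=[3 _ _], head=0, tail=1, size=1
write(61): buf=[3 61 _], head=0, tail=2, size=2
write(84): buf=[3 61 84], head=0, tail=0, size=3
read(): buf=[_ 61 84], head=1, tail=0, size=2
write(3): buf=[3 61 84], head=1, tail=1, size=3
read(): buf=[3 _ 84], head=2, tail=1, size=2
read(): buf=[3 _ _], head=0, tail=1, size=1
write(43): buf=[3 43 _], head=0, tail=2, size=2
read(): buf=[_ 43 _], head=1, tail=2, size=1
write(27): buf=[_ 43 27], head=1, tail=0, size=2
read(): buf=[_ _ 27], head=2, tail=0, size=1
write(37): buf=[37 _ 27], head=2, tail=1, size=2
write(84): buf=[37 84 27], head=2, tail=2, size=3

Answer: 37 84 27
2
2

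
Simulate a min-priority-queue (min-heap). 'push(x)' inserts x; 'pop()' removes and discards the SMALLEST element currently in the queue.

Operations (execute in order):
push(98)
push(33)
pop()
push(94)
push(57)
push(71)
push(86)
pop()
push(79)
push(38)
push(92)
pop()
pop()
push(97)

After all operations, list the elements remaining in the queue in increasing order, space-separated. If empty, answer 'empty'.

Answer: 79 86 92 94 97 98

Derivation:
push(98): heap contents = [98]
push(33): heap contents = [33, 98]
pop() → 33: heap contents = [98]
push(94): heap contents = [94, 98]
push(57): heap contents = [57, 94, 98]
push(71): heap contents = [57, 71, 94, 98]
push(86): heap contents = [57, 71, 86, 94, 98]
pop() → 57: heap contents = [71, 86, 94, 98]
push(79): heap contents = [71, 79, 86, 94, 98]
push(38): heap contents = [38, 71, 79, 86, 94, 98]
push(92): heap contents = [38, 71, 79, 86, 92, 94, 98]
pop() → 38: heap contents = [71, 79, 86, 92, 94, 98]
pop() → 71: heap contents = [79, 86, 92, 94, 98]
push(97): heap contents = [79, 86, 92, 94, 97, 98]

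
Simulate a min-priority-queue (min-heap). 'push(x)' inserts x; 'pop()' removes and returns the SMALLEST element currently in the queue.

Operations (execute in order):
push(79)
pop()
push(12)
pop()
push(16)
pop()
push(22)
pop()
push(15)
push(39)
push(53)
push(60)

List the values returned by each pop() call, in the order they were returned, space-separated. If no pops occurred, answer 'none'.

push(79): heap contents = [79]
pop() → 79: heap contents = []
push(12): heap contents = [12]
pop() → 12: heap contents = []
push(16): heap contents = [16]
pop() → 16: heap contents = []
push(22): heap contents = [22]
pop() → 22: heap contents = []
push(15): heap contents = [15]
push(39): heap contents = [15, 39]
push(53): heap contents = [15, 39, 53]
push(60): heap contents = [15, 39, 53, 60]

Answer: 79 12 16 22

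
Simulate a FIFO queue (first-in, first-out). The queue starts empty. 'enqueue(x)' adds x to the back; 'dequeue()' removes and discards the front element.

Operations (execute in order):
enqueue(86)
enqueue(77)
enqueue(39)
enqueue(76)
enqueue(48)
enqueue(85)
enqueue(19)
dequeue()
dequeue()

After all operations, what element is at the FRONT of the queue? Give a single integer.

enqueue(86): queue = [86]
enqueue(77): queue = [86, 77]
enqueue(39): queue = [86, 77, 39]
enqueue(76): queue = [86, 77, 39, 76]
enqueue(48): queue = [86, 77, 39, 76, 48]
enqueue(85): queue = [86, 77, 39, 76, 48, 85]
enqueue(19): queue = [86, 77, 39, 76, 48, 85, 19]
dequeue(): queue = [77, 39, 76, 48, 85, 19]
dequeue(): queue = [39, 76, 48, 85, 19]

Answer: 39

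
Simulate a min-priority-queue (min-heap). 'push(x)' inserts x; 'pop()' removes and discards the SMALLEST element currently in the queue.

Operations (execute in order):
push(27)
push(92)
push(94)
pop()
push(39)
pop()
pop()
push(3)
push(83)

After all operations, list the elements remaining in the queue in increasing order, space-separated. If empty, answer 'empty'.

push(27): heap contents = [27]
push(92): heap contents = [27, 92]
push(94): heap contents = [27, 92, 94]
pop() → 27: heap contents = [92, 94]
push(39): heap contents = [39, 92, 94]
pop() → 39: heap contents = [92, 94]
pop() → 92: heap contents = [94]
push(3): heap contents = [3, 94]
push(83): heap contents = [3, 83, 94]

Answer: 3 83 94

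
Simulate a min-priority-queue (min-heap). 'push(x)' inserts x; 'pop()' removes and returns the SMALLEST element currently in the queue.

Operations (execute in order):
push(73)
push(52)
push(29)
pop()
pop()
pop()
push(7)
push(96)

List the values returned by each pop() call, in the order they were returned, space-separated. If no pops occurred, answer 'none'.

push(73): heap contents = [73]
push(52): heap contents = [52, 73]
push(29): heap contents = [29, 52, 73]
pop() → 29: heap contents = [52, 73]
pop() → 52: heap contents = [73]
pop() → 73: heap contents = []
push(7): heap contents = [7]
push(96): heap contents = [7, 96]

Answer: 29 52 73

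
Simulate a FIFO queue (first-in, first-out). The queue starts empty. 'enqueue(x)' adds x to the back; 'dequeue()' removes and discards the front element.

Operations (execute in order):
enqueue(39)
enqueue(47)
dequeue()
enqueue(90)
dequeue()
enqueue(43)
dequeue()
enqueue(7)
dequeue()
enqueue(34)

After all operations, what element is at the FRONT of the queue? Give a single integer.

enqueue(39): queue = [39]
enqueue(47): queue = [39, 47]
dequeue(): queue = [47]
enqueue(90): queue = [47, 90]
dequeue(): queue = [90]
enqueue(43): queue = [90, 43]
dequeue(): queue = [43]
enqueue(7): queue = [43, 7]
dequeue(): queue = [7]
enqueue(34): queue = [7, 34]

Answer: 7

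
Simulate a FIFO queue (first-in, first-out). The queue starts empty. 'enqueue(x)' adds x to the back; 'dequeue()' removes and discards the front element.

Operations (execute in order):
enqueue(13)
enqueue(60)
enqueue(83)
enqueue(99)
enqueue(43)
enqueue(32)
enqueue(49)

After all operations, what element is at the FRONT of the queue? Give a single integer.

enqueue(13): queue = [13]
enqueue(60): queue = [13, 60]
enqueue(83): queue = [13, 60, 83]
enqueue(99): queue = [13, 60, 83, 99]
enqueue(43): queue = [13, 60, 83, 99, 43]
enqueue(32): queue = [13, 60, 83, 99, 43, 32]
enqueue(49): queue = [13, 60, 83, 99, 43, 32, 49]

Answer: 13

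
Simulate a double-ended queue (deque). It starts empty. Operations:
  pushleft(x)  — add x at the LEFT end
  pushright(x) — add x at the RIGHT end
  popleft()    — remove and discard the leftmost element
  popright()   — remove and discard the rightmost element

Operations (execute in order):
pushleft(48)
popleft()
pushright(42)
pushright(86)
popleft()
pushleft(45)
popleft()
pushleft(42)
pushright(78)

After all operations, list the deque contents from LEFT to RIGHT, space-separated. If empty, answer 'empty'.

Answer: 42 86 78

Derivation:
pushleft(48): [48]
popleft(): []
pushright(42): [42]
pushright(86): [42, 86]
popleft(): [86]
pushleft(45): [45, 86]
popleft(): [86]
pushleft(42): [42, 86]
pushright(78): [42, 86, 78]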